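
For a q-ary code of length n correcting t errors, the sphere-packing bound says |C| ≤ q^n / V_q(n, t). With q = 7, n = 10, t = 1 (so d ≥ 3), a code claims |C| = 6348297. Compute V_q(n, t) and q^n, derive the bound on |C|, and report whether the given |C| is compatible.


V_q(n, t) = 61, q^n = 282475249, Hamming bound = 4630741, |C| = 6348297 > bound (violated).

Step 1: Compute V_q(n, t) = Σ_{j=0}^1 C(n, j) (q−1)^j.
  j = 0: C(10,0)·(6)^0 = 1·1 = 1.
  j = 1: C(10,1)·(6)^1 = 10·6 = 60.
  V_q(n, t) = 1 + 60 = 61.
Step 2: q^n = 7^10 = 282475249.
Step 3: Hamming bound ⌊q^n / V_q(n,t)⌋ = ⌊282475249/61⌋ = 4630741.
Step 4: Compare |C| = 6348297 to 4630741: violated.
The claimed |C| lies above the Hamming bound, so no 7-ary code of length 10 with d ≥ 3 can have 6348297 codewords.


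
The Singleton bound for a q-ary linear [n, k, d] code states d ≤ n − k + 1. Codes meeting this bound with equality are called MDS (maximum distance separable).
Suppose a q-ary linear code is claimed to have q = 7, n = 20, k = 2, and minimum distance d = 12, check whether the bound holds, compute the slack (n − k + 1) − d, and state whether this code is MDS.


Singleton RHS = n − k + 1 = 19, slack = 7, bound satisfied, not MDS.

Singleton bound: d ≤ n − k + 1.
Here n = 20, k = 2, so n − k + 1 = 19.
Given d = 12, check d ≤ 19: YES.
Slack = (n − k + 1) − d = 7.
The code is NOT MDS (slack = 7 > 0).
Description: the claimed parameters are [20, 2, 12]_7; such a code would be non-MDS.


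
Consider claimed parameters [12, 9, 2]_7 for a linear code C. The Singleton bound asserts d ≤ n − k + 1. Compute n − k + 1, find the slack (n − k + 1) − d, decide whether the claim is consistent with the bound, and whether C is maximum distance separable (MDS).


Singleton RHS = n − k + 1 = 4, slack = 2, bound satisfied, not MDS.

Singleton bound: d ≤ n − k + 1.
Here n = 12, k = 9, so n − k + 1 = 4.
Given d = 2, check d ≤ 4: YES.
Slack = (n − k + 1) − d = 2.
The code is NOT MDS (slack = 2 > 0).
Description: the claimed parameters are [12, 9, 2]_7; such a code would be non-MDS.


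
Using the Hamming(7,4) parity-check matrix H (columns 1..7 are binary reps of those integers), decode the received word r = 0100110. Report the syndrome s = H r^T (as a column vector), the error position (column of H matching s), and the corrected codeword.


s = (0, 0, 1)^T, error position = 1, corrected codeword c = 1100110

Compute s = H r^T mod 2 one row at a time:
  s_1 = 0 + 1 + 1 + 0 = 2 ≡ 0 (mod 2).
  s_2 = 1 + 0 + 1 + 0 = 2 ≡ 0 (mod 2).
  s_3 = 0 + 0 + 1 + 0 = 1 ≡ 1 (mod 2).
s = (0, 0, 1)^T — this equals column 1 of H (binary 001), so error is at position 1.
Correct: flip bit 1 of r = 0100110 to get c = 1100110.


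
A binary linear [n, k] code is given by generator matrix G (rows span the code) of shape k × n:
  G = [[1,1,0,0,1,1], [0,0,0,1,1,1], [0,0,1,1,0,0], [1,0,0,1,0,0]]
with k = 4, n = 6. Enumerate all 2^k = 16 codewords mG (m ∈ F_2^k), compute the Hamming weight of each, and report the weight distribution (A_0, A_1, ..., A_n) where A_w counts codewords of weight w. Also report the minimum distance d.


Weight distribution: A_0 = 1, A_1 = 1, A_2 = 3, A_3 = 6, A_4 = 3, A_5 = 1, A_6 = 1. Minimum distance d = 1.

Enumerate all 2^4 = 16 messages m ∈ F_2^4.
For each, compute codeword c = mG in F_2^6, then tally its weight.
  m = 0000 → c = 000000, weight = 0.
  m = 1000 → c = 110011, weight = 4.
  m = 0100 → c = 000111, weight = 3.
  m = 1100 → c = 110100, weight = 3.
  m = 0010 → c = 001100, weight = 2.
  m = 1010 → c = 111111, weight = 6.
  m = 0110 → c = 001011, weight = 3.
  m = 1110 → c = 111000, weight = 3.
  m = 0001 → c = 100100, weight = 2.
  m = 1001 → c = 010111, weight = 4.
  m = 0101 → c = 100011, weight = 3.
  m = 1101 → c = 010000, weight = 1.
  m = 0011 → c = 101000, weight = 2.
  m = 1011 → c = 011011, weight = 4.
  m = 0111 → c = 101111, weight = 5.
  m = 1111 → c = 011100, weight = 3.
Tally weights:
  weight 0: 1 codewords.
  weight 1: 1 codewords.
  weight 2: 3 codewords.
  weight 3: 6 codewords.
  weight 4: 3 codewords.
  weight 5: 1 codewords.
  weight 6: 1 codewords.
Minimum distance d = smallest w > 0 with A_w > 0 = 1.
Sanity: Σ A_w = 16 = 2^4 = 16 ✓.


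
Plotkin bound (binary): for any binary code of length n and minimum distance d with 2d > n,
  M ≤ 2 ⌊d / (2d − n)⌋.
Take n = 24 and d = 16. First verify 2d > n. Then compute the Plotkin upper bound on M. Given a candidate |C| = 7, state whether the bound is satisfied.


Plotkin bound M ≤ 4; given |C| = 7 > bound (violated).

Check applicability: 2d = 32, n = 24.
2d − n = 8 > 0, so Plotkin applies.
Compute d/(2d−n) = 16/8 ≈ 2.0000.
⌊d/(2d−n)⌋ = 2.
Plotkin bound: M ≤ 2·2 = 4.
Given |C| = 7, check: VIOLATED.
This |C| is above the Plotkin bound, so no binary code with n = 24, d = 16 and 7 codewords exists.


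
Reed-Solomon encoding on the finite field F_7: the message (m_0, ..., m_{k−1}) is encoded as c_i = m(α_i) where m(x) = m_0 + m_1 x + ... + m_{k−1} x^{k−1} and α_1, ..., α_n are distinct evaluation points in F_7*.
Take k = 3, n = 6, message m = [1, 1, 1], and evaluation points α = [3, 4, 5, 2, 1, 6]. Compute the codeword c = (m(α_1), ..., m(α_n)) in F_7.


c = [6, 0, 3, 0, 3, 1]

Message polynomial: m(x) = 1 + 1·x + 1·x^2 (mod 7).
For each evaluation point α_i, compute m(α_i) mod 7:
  α_1 = 3: Horner steps 1 → 4 → 6, so m(3) = 6.
  α_2 = 4: Horner steps 1 → 5 → 0, so m(4) = 0.
  α_3 = 5: Horner steps 1 → 6 → 3, so m(5) = 3.
  α_4 = 2: Horner steps 1 → 3 → 0, so m(2) = 0.
  α_5 = 1: Horner steps 1 → 2 → 3, so m(1) = 3.
  α_6 = 6: Horner steps 1 → 0 → 1, so m(6) = 1.
Codeword c = [6, 0, 3, 0, 3, 1] ∈ F_7^6.


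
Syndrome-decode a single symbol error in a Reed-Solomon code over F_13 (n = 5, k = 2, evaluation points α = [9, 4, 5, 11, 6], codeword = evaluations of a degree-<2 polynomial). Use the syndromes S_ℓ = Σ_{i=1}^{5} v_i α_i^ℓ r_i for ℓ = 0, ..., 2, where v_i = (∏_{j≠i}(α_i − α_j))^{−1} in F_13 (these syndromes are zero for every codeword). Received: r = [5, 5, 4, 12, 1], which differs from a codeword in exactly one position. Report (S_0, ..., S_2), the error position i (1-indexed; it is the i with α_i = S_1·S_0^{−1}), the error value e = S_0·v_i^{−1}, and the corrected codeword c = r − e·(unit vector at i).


S = (10, 1, 4), error at position 2, error magnitude e = 11, c = [5, 7, 4, 12, 1].

Step 1: column multipliers v_i = (∏_{j≠i}(α_i − α_j))^{−1} mod 13.
  i = 1 (α = 9): (9−4)(9−5)(9−11)(9−6) = 5·4·(−2)·3 = −120 ≡ 10, so v_1 = 10^{−1} = 4 (mod 13).
  i = 2 (α = 4): (4−9)(4−5)(4−11)(4−6) = (−5)·(−1)·(−7)·(−2) = 70 ≡ 5, so v_2 = 5^{−1} = 8 (mod 13).
  i = 3 (α = 5): (5−9)(5−4)(5−11)(5−6) = (−4)·1·(−6)·(−1) = −24 ≡ 2, so v_3 = 2^{−1} = 7 (mod 13).
  i = 4 (α = 11): (11−9)(11−4)(11−5)(11−6) = 2·7·6·5 = 420 ≡ 4, so v_4 = 4^{−1} = 10 (mod 13).
  i = 5 (α = 6): (6−9)(6−4)(6−5)(6−11) = (−3)·2·1·(−5) = 30 ≡ 4, so v_5 = 4^{−1} = 10 (mod 13).
  v = [4, 8, 7, 10, 10].
Step 2: syndromes of r = [5, 5, 4, 12, 1] (all sums mod 13).
  S_0 = Σ v_i r_i = 4·5 + 8·5 + 7·4 + 10·12 + 10·1 = 218 ≡ 10.
  S_1 = Σ v_i α_i r_i = 4·9·5 + 8·4·5 + 7·5·4 + 10·11·12 + 10·6·1 = 1860 ≡ 1.
  α_i^2 mod 13 = [3, 3, 12, 4, 10].
  S_2 = Σ v_i α_i^2 r_i = 4·3·5 + 8·3·5 + 7·12·4 + 10·4·12 + 10·10·1 = 1096 ≡ 4.
  S = (10, 1, 4) ≠ 0, so r is not a codeword (an error is present).
Step 3: locate the error. For a single error e at position i, S_ℓ = v_i·e·α_i^ℓ, so α_err = S_1/S_0.
  S_0^{−1} = 10^{−1} = 4 (mod 13), so α_err = 1·4 = 4 ≡ 4 = α_2. Error position i = 2.
  Consistency check: S_2/S_1 = 4·1 = 4 ≡ 4 = α_err ✓ (single-error assumption holds).
Step 4: error magnitude e = S_0/v_2 = S_0·∏_{j≠2}(α_2 − α_j) = 10·5 = 50 ≡ 11 (mod 13).
Step 5: correct position 2: c_2 = r_2 − e = 5 − 11 ≡ 7 (mod 13). Hence c = [5, 7, 4, 12, 1].
  Check: interpolating c through the α_i gives m(x) = 6 + 10·x (degree < 2) with m(α_i) = c_i for every i, so c is indeed a codeword.


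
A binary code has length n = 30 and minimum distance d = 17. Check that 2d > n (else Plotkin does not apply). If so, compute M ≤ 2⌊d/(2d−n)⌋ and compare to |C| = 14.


Plotkin bound M ≤ 8; given |C| = 14 > bound (violated).

Check applicability: 2d = 34, n = 30.
2d − n = 4 > 0, so Plotkin applies.
Compute d/(2d−n) = 17/4 ≈ 4.2500.
⌊d/(2d−n)⌋ = 4.
Plotkin bound: M ≤ 2·4 = 8.
Given |C| = 14, check: VIOLATED.
This |C| is above the Plotkin bound, so no binary code with n = 30, d = 17 and 14 codewords exists.


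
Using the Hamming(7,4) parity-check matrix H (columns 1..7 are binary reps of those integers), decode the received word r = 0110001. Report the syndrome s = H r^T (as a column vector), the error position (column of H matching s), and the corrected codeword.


s = (1, 1, 0)^T, error position = 6, corrected codeword c = 0110011

Compute s = H r^T mod 2 one row at a time:
  s_1 = 0 + 0 + 0 + 1 = 1 ≡ 1 (mod 2).
  s_2 = 1 + 1 + 0 + 1 = 3 ≡ 1 (mod 2).
  s_3 = 0 + 1 + 0 + 1 = 2 ≡ 0 (mod 2).
s = (1, 1, 0)^T — this equals column 6 of H (binary 110), so error is at position 6.
Correct: flip bit 6 of r = 0110001 to get c = 0110011.


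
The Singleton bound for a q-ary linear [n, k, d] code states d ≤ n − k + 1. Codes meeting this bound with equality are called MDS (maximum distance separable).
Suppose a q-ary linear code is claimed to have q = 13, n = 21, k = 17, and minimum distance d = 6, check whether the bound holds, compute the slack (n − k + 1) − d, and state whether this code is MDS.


Singleton RHS = n − k + 1 = 5, slack = -1, bound violated (no such code; not MDS).

Singleton bound: d ≤ n − k + 1.
Here n = 21, k = 17, so n − k + 1 = 5.
Given d = 6, check d ≤ 5: NO.
Slack = (n − k + 1) − d = -1.
The slack is negative: d = 6 exceeds n − k + 1 = 5 by 1, so the Singleton bound is violated and no linear [21, 17, 6]_13 code can exist. In particular it is not MDS (MDS requires d = n − k + 1 exactly).
Description: the claimed parameters are [21, 17, 6]_13; such a code would be impossible (violates the Singleton bound).


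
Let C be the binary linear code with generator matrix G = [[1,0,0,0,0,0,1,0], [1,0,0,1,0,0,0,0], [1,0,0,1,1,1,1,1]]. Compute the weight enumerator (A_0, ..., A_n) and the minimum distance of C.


Weight distribution: A_0 = 1, A_2 = 3, A_4 = 3, A_6 = 1. Minimum distance d = 2.

Enumerate all 2^3 = 8 messages m ∈ F_2^3.
For each, compute codeword c = mG in F_2^8, then tally its weight.
  m = 000 → c = 00000000, weight = 0.
  m = 100 → c = 10000010, weight = 2.
  m = 010 → c = 10010000, weight = 2.
  m = 110 → c = 00010010, weight = 2.
  m = 001 → c = 10011111, weight = 6.
  m = 101 → c = 00011101, weight = 4.
  m = 011 → c = 00001111, weight = 4.
  m = 111 → c = 10001101, weight = 4.
Tally weights:
  weight 0: 1 codewords.
  weight 2: 3 codewords.
  weight 4: 3 codewords.
  weight 6: 1 codewords.
Minimum distance d = smallest w > 0 with A_w > 0 = 2.
Sanity: Σ A_w = 8 = 2^3 = 8 ✓.


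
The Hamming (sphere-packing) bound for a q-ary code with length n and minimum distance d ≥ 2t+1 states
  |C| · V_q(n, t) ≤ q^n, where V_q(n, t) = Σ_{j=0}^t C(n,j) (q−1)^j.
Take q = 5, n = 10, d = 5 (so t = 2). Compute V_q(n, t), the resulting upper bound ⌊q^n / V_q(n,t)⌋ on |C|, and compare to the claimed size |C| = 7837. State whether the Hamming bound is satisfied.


V_q(n, t) = 761, q^n = 9765625, Hamming bound = 12832, |C| = 7837 ≤ bound (satisfied).

Step 1: Compute V_q(n, t) = Σ_{j=0}^2 C(n, j) (q−1)^j.
  j = 0: C(10,0)·(4)^0 = 1·1 = 1.
  j = 1: C(10,1)·(4)^1 = 10·4 = 40.
  j = 2: C(10,2)·(4)^2 = 45·16 = 720.
  V_q(n, t) = 1 + 40 + 720 = 761.
Step 2: q^n = 5^10 = 9765625.
Step 3: Hamming bound ⌊q^n / V_q(n,t)⌋ = ⌊9765625/761⌋ = 12832.
Step 4: Compare |C| = 7837 to 12832: satisfied.
The claimed |C| lies below the Hamming bound.


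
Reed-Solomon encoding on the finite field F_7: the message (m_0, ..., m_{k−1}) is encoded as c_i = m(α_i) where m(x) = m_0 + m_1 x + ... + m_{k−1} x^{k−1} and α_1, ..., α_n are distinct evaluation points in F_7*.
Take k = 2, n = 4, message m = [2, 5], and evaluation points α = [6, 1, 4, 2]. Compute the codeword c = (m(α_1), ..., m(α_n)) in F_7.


c = [4, 0, 1, 5]

Message polynomial: m(x) = 2 + 5·x (mod 7).
For each evaluation point α_i, compute m(α_i) mod 7:
  α_1 = 6: Horner steps 5 → 4, so m(6) = 4.
  α_2 = 1: Horner steps 5 → 0, so m(1) = 0.
  α_3 = 4: Horner steps 5 → 1, so m(4) = 1.
  α_4 = 2: Horner steps 5 → 5, so m(2) = 5.
Codeword c = [4, 0, 1, 5] ∈ F_7^4.


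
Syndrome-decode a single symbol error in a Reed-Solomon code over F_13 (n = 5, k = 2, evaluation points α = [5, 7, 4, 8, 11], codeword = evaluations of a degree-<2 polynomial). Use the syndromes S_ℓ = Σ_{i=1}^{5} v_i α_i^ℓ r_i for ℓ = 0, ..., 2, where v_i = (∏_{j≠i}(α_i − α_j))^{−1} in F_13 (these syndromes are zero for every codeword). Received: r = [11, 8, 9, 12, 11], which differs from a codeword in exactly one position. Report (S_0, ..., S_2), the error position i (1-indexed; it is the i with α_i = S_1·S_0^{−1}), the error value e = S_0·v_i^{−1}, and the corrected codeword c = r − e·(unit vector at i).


S = (8, 1, 5), error at position 1, error magnitude e = 11, c = [0, 8, 9, 12, 11].

Step 1: column multipliers v_i = (∏_{j≠i}(α_i − α_j))^{−1} mod 13.
  i = 1 (α = 5): (5−7)(5−4)(5−8)(5−11) = (−2)·1·(−3)·(−6) = −36 ≡ 3, so v_1 = 3^{−1} = 9 (mod 13).
  i = 2 (α = 7): (7−5)(7−4)(7−8)(7−11) = 2·3·(−1)·(−4) = 24 ≡ 11, so v_2 = 11^{−1} = 6 (mod 13).
  i = 3 (α = 4): (4−5)(4−7)(4−8)(4−11) = (−1)·(−3)·(−4)·(−7) = 84 ≡ 6, so v_3 = 6^{−1} = 11 (mod 13).
  i = 4 (α = 8): (8−5)(8−7)(8−4)(8−11) = 3·1·4·(−3) = −36 ≡ 3, so v_4 = 3^{−1} = 9 (mod 13).
  i = 5 (α = 11): (11−5)(11−7)(11−4)(11−8) = 6·4·7·3 = 504 ≡ 10, so v_5 = 10^{−1} = 4 (mod 13).
  v = [9, 6, 11, 9, 4].
Step 2: syndromes of r = [11, 8, 9, 12, 11] (all sums mod 13).
  S_0 = Σ v_i r_i = 9·11 + 6·8 + 11·9 + 9·12 + 4·11 = 398 ≡ 8.
  S_1 = Σ v_i α_i r_i = 9·5·11 + 6·7·8 + 11·4·9 + 9·8·12 + 4·11·11 = 2575 ≡ 1.
  α_i^2 mod 13 = [12, 10, 3, 12, 4].
  S_2 = Σ v_i α_i^2 r_i = 9·12·11 + 6·10·8 + 11·3·9 + 9·12·12 + 4·4·11 = 3437 ≡ 5.
  S = (8, 1, 5) ≠ 0, so r is not a codeword (an error is present).
Step 3: locate the error. For a single error e at position i, S_ℓ = v_i·e·α_i^ℓ, so α_err = S_1/S_0.
  S_0^{−1} = 8^{−1} = 5 (mod 13), so α_err = 1·5 = 5 ≡ 5 = α_1. Error position i = 1.
  Consistency check: S_2/S_1 = 5·1 = 5 ≡ 5 = α_err ✓ (single-error assumption holds).
Step 4: error magnitude e = S_0/v_1 = S_0·∏_{j≠1}(α_1 − α_j) = 8·3 = 24 ≡ 11 (mod 13).
Step 5: correct position 1: c_1 = r_1 − e = 11 − 11 ≡ 0 (mod 13). Hence c = [0, 8, 9, 12, 11].
  Check: interpolating c through the α_i gives m(x) = 6 + 4·x (degree < 2) with m(α_i) = c_i for every i, so c is indeed a codeword.


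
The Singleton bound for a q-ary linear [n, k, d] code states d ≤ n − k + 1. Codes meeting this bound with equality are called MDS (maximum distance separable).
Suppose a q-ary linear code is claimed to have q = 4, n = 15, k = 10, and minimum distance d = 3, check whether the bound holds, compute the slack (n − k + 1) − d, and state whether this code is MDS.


Singleton RHS = n − k + 1 = 6, slack = 3, bound satisfied, not MDS.

Singleton bound: d ≤ n − k + 1.
Here n = 15, k = 10, so n − k + 1 = 6.
Given d = 3, check d ≤ 6: YES.
Slack = (n − k + 1) − d = 3.
The code is NOT MDS (slack = 3 > 0).
Description: the claimed parameters are [15, 10, 3]_4; such a code would be non-MDS.


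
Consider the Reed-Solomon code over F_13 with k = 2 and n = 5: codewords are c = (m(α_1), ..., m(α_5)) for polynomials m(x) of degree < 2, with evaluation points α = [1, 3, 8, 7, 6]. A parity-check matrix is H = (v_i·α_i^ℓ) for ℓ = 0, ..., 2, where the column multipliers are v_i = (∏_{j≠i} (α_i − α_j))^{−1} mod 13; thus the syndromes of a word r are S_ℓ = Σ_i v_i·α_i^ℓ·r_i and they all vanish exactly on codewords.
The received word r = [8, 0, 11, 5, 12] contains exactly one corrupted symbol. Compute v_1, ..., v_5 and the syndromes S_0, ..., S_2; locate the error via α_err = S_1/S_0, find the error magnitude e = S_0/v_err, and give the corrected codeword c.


S = (11, 7, 8), error at position 2, error magnitude e = 6, c = [8, 7, 11, 5, 12].

Step 1: column multipliers v_i = (∏_{j≠i}(α_i − α_j))^{−1} mod 13.
  i = 1 (α = 1): (1−3)(1−8)(1−7)(1−6) = (−2)·(−7)·(−6)·(−5) = 420 ≡ 4, so v_1 = 4^{−1} = 10 (mod 13).
  i = 2 (α = 3): (3−1)(3−8)(3−7)(3−6) = 2·(−5)·(−4)·(−3) = −120 ≡ 10, so v_2 = 10^{−1} = 4 (mod 13).
  i = 3 (α = 8): (8−1)(8−3)(8−7)(8−6) = 7·5·1·2 = 70 ≡ 5, so v_3 = 5^{−1} = 8 (mod 13).
  i = 4 (α = 7): (7−1)(7−3)(7−8)(7−6) = 6·4·(−1)·1 = −24 ≡ 2, so v_4 = 2^{−1} = 7 (mod 13).
  i = 5 (α = 6): (6−1)(6−3)(6−8)(6−7) = 5·3·(−2)·(−1) = 30 ≡ 4, so v_5 = 4^{−1} = 10 (mod 13).
  v = [10, 4, 8, 7, 10].
Step 2: syndromes of r = [8, 0, 11, 5, 12] (all sums mod 13).
  S_0 = Σ v_i r_i = 10·8 + 4·0 + 8·11 + 7·5 + 10·12 = 323 ≡ 11.
  S_1 = Σ v_i α_i r_i = 10·1·8 + 4·3·0 + 8·8·11 + 7·7·5 + 10·6·12 = 1749 ≡ 7.
  α_i^2 mod 13 = [1, 9, 12, 10, 10].
  S_2 = Σ v_i α_i^2 r_i = 10·1·8 + 4·9·0 + 8·12·11 + 7·10·5 + 10·10·12 = 2686 ≡ 8.
  S = (11, 7, 8) ≠ 0, so r is not a codeword (an error is present).
Step 3: locate the error. For a single error e at position i, S_ℓ = v_i·e·α_i^ℓ, so α_err = S_1/S_0.
  S_0^{−1} = 11^{−1} = 6 (mod 13), so α_err = 7·6 = 42 ≡ 3 = α_2. Error position i = 2.
  Consistency check: S_2/S_1 = 8·2 = 16 ≡ 3 = α_err ✓ (single-error assumption holds).
Step 4: error magnitude e = S_0/v_2 = S_0·∏_{j≠2}(α_2 − α_j) = 11·10 = 110 ≡ 6 (mod 13).
Step 5: correct position 2: c_2 = r_2 − e = 0 − 6 ≡ 7 (mod 13). Hence c = [8, 7, 11, 5, 12].
  Check: interpolating c through the α_i gives m(x) = 2 + 6·x (degree < 2) with m(α_i) = c_i for every i, so c is indeed a codeword.


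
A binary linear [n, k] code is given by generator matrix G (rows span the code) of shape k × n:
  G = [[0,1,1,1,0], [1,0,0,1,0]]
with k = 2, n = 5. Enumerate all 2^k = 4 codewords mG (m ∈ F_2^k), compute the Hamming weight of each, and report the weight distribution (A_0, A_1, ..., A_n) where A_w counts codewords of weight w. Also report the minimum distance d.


Weight distribution: A_0 = 1, A_2 = 1, A_3 = 2. Minimum distance d = 2.

Enumerate all 2^2 = 4 messages m ∈ F_2^2.
For each, compute codeword c = mG in F_2^5, then tally its weight.
  m = 00 → c = 00000, weight = 0.
  m = 10 → c = 01110, weight = 3.
  m = 01 → c = 10010, weight = 2.
  m = 11 → c = 11100, weight = 3.
Tally weights:
  weight 0: 1 codewords.
  weight 2: 1 codewords.
  weight 3: 2 codewords.
Minimum distance d = smallest w > 0 with A_w > 0 = 2.
Sanity: Σ A_w = 4 = 2^2 = 4 ✓.


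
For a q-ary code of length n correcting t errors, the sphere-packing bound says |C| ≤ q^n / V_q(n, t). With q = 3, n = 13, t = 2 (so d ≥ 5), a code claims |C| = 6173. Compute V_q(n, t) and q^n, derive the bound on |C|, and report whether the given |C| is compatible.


V_q(n, t) = 339, q^n = 1594323, Hamming bound = 4703, |C| = 6173 > bound (violated).

Step 1: Compute V_q(n, t) = Σ_{j=0}^2 C(n, j) (q−1)^j.
  j = 0: C(13,0)·(2)^0 = 1·1 = 1.
  j = 1: C(13,1)·(2)^1 = 13·2 = 26.
  j = 2: C(13,2)·(2)^2 = 78·4 = 312.
  V_q(n, t) = 1 + 26 + 312 = 339.
Step 2: q^n = 3^13 = 1594323.
Step 3: Hamming bound ⌊q^n / V_q(n,t)⌋ = ⌊1594323/339⌋ = 4703.
Step 4: Compare |C| = 6173 to 4703: violated.
The claimed |C| lies above the Hamming bound, so no 3-ary code of length 13 with d ≥ 5 can have 6173 codewords.


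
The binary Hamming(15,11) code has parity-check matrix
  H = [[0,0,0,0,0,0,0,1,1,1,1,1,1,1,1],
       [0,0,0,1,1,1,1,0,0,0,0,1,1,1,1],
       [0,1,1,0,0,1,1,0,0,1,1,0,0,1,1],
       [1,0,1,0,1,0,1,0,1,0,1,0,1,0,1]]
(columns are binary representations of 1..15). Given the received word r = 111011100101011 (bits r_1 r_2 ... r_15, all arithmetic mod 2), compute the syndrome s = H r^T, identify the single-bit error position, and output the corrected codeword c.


s = (0, 0, 1, 1)^T, error position = 3, corrected codeword c = 110011100101011

Compute s = H r^T mod 2 one row at a time:
  s_1 = 0 + 0 + 1 + 0 + 1 + 0 + 1 + 1 = 4 ≡ 0 (mod 2).
  s_2 = 0 + 1 + 1 + 1 + 1 + 0 + 1 + 1 = 6 ≡ 0 (mod 2).
  s_3 = 1 + 1 + 1 + 1 + 1 + 0 + 1 + 1 = 7 ≡ 1 (mod 2).
  s_4 = 1 + 1 + 1 + 1 + 0 + 0 + 0 + 1 = 5 ≡ 1 (mod 2).
s = (0, 0, 1, 1)^T — this equals column 3 of H (binary 0011), so error is at position 3.
Correct: flip bit 3 of r = 111011100101011 to get c = 110011100101011.


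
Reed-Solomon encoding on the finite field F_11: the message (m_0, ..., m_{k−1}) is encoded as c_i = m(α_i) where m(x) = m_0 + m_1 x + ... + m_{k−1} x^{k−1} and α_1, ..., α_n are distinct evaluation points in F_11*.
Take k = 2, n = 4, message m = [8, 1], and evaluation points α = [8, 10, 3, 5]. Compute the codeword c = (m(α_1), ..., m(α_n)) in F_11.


c = [5, 7, 0, 2]

Message polynomial: m(x) = 8 + 1·x (mod 11).
For each evaluation point α_i, compute m(α_i) mod 11:
  α_1 = 8: Horner steps 1 → 5, so m(8) = 5.
  α_2 = 10: Horner steps 1 → 7, so m(10) = 7.
  α_3 = 3: Horner steps 1 → 0, so m(3) = 0.
  α_4 = 5: Horner steps 1 → 2, so m(5) = 2.
Codeword c = [5, 7, 0, 2] ∈ F_11^4.


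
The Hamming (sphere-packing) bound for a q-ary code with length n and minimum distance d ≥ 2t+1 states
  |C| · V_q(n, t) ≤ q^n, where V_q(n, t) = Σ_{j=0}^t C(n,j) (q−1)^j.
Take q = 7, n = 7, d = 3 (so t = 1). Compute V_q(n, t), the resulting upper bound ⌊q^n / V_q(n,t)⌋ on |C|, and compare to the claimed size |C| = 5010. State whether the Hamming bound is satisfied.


V_q(n, t) = 43, q^n = 823543, Hamming bound = 19152, |C| = 5010 ≤ bound (satisfied).

Step 1: Compute V_q(n, t) = Σ_{j=0}^1 C(n, j) (q−1)^j.
  j = 0: C(7,0)·(6)^0 = 1·1 = 1.
  j = 1: C(7,1)·(6)^1 = 7·6 = 42.
  V_q(n, t) = 1 + 42 = 43.
Step 2: q^n = 7^7 = 823543.
Step 3: Hamming bound ⌊q^n / V_q(n,t)⌋ = ⌊823543/43⌋ = 19152.
Step 4: Compare |C| = 5010 to 19152: satisfied.
The claimed |C| lies below the Hamming bound.


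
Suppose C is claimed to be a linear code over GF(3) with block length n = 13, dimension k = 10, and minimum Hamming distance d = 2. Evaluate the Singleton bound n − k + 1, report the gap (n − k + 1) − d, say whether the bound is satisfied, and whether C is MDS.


Singleton RHS = n − k + 1 = 4, slack = 2, bound satisfied, not MDS.

Singleton bound: d ≤ n − k + 1.
Here n = 13, k = 10, so n − k + 1 = 4.
Given d = 2, check d ≤ 4: YES.
Slack = (n − k + 1) − d = 2.
The code is NOT MDS (slack = 2 > 0).
Description: the claimed parameters are [13, 10, 2]_3; such a code would be non-MDS.


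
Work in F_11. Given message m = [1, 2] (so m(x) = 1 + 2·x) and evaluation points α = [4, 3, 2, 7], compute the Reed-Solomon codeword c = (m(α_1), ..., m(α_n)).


c = [9, 7, 5, 4]

Message polynomial: m(x) = 1 + 2·x (mod 11).
For each evaluation point α_i, compute m(α_i) mod 11:
  α_1 = 4: Horner steps 2 → 9, so m(4) = 9.
  α_2 = 3: Horner steps 2 → 7, so m(3) = 7.
  α_3 = 2: Horner steps 2 → 5, so m(2) = 5.
  α_4 = 7: Horner steps 2 → 4, so m(7) = 4.
Codeword c = [9, 7, 5, 4] ∈ F_11^4.


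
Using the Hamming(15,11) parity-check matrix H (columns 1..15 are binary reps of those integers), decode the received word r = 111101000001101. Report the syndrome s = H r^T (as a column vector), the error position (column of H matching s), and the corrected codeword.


s = (1, 1, 0, 0)^T, error position = 12, corrected codeword c = 111101000000101

Compute s = H r^T mod 2 one row at a time:
  s_1 = 0 + 0 + 0 + 0 + 1 + 1 + 0 + 1 = 3 ≡ 1 (mod 2).
  s_2 = 1 + 0 + 1 + 0 + 1 + 1 + 0 + 1 = 5 ≡ 1 (mod 2).
  s_3 = 1 + 1 + 1 + 0 + 0 + 0 + 0 + 1 = 4 ≡ 0 (mod 2).
  s_4 = 1 + 1 + 0 + 0 + 0 + 0 + 1 + 1 = 4 ≡ 0 (mod 2).
s = (1, 1, 0, 0)^T — this equals column 12 of H (binary 1100), so error is at position 12.
Correct: flip bit 12 of r = 111101000001101 to get c = 111101000000101.


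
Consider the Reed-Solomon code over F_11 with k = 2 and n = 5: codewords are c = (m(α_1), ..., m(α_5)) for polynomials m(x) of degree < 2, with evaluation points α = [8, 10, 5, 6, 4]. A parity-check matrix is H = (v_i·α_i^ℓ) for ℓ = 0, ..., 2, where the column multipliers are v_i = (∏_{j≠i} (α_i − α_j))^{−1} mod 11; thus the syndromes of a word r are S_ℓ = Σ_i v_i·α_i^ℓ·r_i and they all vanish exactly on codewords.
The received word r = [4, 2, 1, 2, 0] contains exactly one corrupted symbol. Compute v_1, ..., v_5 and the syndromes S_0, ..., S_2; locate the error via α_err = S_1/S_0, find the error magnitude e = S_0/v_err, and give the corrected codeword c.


S = (2, 9, 2), error at position 2, error magnitude e = 7, c = [4, 6, 1, 2, 0].

Step 1: column multipliers v_i = (∏_{j≠i}(α_i − α_j))^{−1} mod 11.
  i = 1 (α = 8): (8−10)(8−5)(8−6)(8−4) = (−2)·3·2·4 = −48 ≡ 7, so v_1 = 7^{−1} = 8 (mod 11).
  i = 2 (α = 10): (10−8)(10−5)(10−6)(10−4) = 2·5·4·6 = 240 ≡ 9, so v_2 = 9^{−1} = 5 (mod 11).
  i = 3 (α = 5): (5−8)(5−10)(5−6)(5−4) = (−3)·(−5)·(−1)·1 = −15 ≡ 7, so v_3 = 7^{−1} = 8 (mod 11).
  i = 4 (α = 6): (6−8)(6−10)(6−5)(6−4) = (−2)·(−4)·1·2 = 16 ≡ 5, so v_4 = 5^{−1} = 9 (mod 11).
  i = 5 (α = 4): (4−8)(4−10)(4−5)(4−6) = (−4)·(−6)·(−1)·(−2) = 48 ≡ 4, so v_5 = 4^{−1} = 3 (mod 11).
  v = [8, 5, 8, 9, 3].
Step 2: syndromes of r = [4, 2, 1, 2, 0] (all sums mod 11).
  S_0 = Σ v_i r_i = 8·4 + 5·2 + 8·1 + 9·2 + 3·0 = 68 ≡ 2.
  S_1 = Σ v_i α_i r_i = 8·8·4 + 5·10·2 + 8·5·1 + 9·6·2 + 3·4·0 = 504 ≡ 9.
  α_i^2 mod 11 = [9, 1, 3, 3, 5].
  S_2 = Σ v_i α_i^2 r_i = 8·9·4 + 5·1·2 + 8·3·1 + 9·3·2 + 3·5·0 = 376 ≡ 2.
  S = (2, 9, 2) ≠ 0, so r is not a codeword (an error is present).
Step 3: locate the error. For a single error e at position i, S_ℓ = v_i·e·α_i^ℓ, so α_err = S_1/S_0.
  S_0^{−1} = 2^{−1} = 6 (mod 11), so α_err = 9·6 = 54 ≡ 10 = α_2. Error position i = 2.
  Consistency check: S_2/S_1 = 2·5 = 10 ≡ 10 = α_err ✓ (single-error assumption holds).
Step 4: error magnitude e = S_0/v_2 = S_0·∏_{j≠2}(α_2 − α_j) = 2·9 = 18 ≡ 7 (mod 11).
Step 5: correct position 2: c_2 = r_2 − e = 2 − 7 ≡ 6 (mod 11). Hence c = [4, 6, 1, 2, 0].
  Check: interpolating c through the α_i gives m(x) = 7 + 1·x (degree < 2) with m(α_i) = c_i for every i, so c is indeed a codeword.


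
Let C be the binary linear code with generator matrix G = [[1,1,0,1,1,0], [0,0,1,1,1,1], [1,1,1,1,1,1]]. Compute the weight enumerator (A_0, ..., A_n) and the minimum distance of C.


Weight distribution: A_0 = 1, A_2 = 3, A_4 = 3, A_6 = 1. Minimum distance d = 2.

Enumerate all 2^3 = 8 messages m ∈ F_2^3.
For each, compute codeword c = mG in F_2^6, then tally its weight.
  m = 000 → c = 000000, weight = 0.
  m = 100 → c = 110110, weight = 4.
  m = 010 → c = 001111, weight = 4.
  m = 110 → c = 111001, weight = 4.
  m = 001 → c = 111111, weight = 6.
  m = 101 → c = 001001, weight = 2.
  m = 011 → c = 110000, weight = 2.
  m = 111 → c = 000110, weight = 2.
Tally weights:
  weight 0: 1 codewords.
  weight 2: 3 codewords.
  weight 4: 3 codewords.
  weight 6: 1 codewords.
Minimum distance d = smallest w > 0 with A_w > 0 = 2.
Sanity: Σ A_w = 8 = 2^3 = 8 ✓.


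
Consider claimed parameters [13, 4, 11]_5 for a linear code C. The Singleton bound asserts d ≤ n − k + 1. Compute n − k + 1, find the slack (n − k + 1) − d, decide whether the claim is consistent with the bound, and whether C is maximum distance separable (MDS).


Singleton RHS = n − k + 1 = 10, slack = -1, bound violated (no such code; not MDS).

Singleton bound: d ≤ n − k + 1.
Here n = 13, k = 4, so n − k + 1 = 10.
Given d = 11, check d ≤ 10: NO.
Slack = (n − k + 1) − d = -1.
The slack is negative: d = 11 exceeds n − k + 1 = 10 by 1, so the Singleton bound is violated and no linear [13, 4, 11]_5 code can exist. In particular it is not MDS (MDS requires d = n − k + 1 exactly).
Description: the claimed parameters are [13, 4, 11]_5; such a code would be impossible (violates the Singleton bound).


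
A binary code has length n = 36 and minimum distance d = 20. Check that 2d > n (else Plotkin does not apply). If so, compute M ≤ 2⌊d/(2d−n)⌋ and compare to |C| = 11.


Plotkin bound M ≤ 10; given |C| = 11 > bound (violated).

Check applicability: 2d = 40, n = 36.
2d − n = 4 > 0, so Plotkin applies.
Compute d/(2d−n) = 20/4 ≈ 5.0000.
⌊d/(2d−n)⌋ = 5.
Plotkin bound: M ≤ 2·5 = 10.
Given |C| = 11, check: VIOLATED.
This |C| is above the Plotkin bound, so no binary code with n = 36, d = 20 and 11 codewords exists.


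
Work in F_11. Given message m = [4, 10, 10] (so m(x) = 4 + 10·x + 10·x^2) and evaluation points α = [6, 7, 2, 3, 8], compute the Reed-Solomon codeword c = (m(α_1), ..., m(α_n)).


c = [6, 3, 9, 3, 9]

Message polynomial: m(x) = 4 + 10·x + 10·x^2 (mod 11).
For each evaluation point α_i, compute m(α_i) mod 11:
  α_1 = 6: Horner steps 10 → 4 → 6, so m(6) = 6.
  α_2 = 7: Horner steps 10 → 3 → 3, so m(7) = 3.
  α_3 = 2: Horner steps 10 → 8 → 9, so m(2) = 9.
  α_4 = 3: Horner steps 10 → 7 → 3, so m(3) = 3.
  α_5 = 8: Horner steps 10 → 2 → 9, so m(8) = 9.
Codeword c = [6, 3, 9, 3, 9] ∈ F_11^5.


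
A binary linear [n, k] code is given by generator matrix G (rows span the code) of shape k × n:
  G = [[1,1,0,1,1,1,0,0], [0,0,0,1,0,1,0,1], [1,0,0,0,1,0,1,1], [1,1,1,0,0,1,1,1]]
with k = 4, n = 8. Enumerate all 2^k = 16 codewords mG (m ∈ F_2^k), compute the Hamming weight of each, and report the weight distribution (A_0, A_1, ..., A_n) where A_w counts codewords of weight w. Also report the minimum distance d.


Weight distribution: A_0 = 1, A_2 = 1, A_3 = 2, A_4 = 5, A_5 = 6, A_6 = 1. Minimum distance d = 2.

Enumerate all 2^4 = 16 messages m ∈ F_2^4.
For each, compute codeword c = mG in F_2^8, then tally its weight.
  m = 0000 → c = 00000000, weight = 0.
  m = 1000 → c = 11011100, weight = 5.
  m = 0100 → c = 00010101, weight = 3.
  m = 1100 → c = 11001001, weight = 4.
  m = 0010 → c = 10001011, weight = 4.
  m = 1010 → c = 01010111, weight = 5.
  m = 0110 → c = 10011110, weight = 5.
  m = 1110 → c = 01000010, weight = 2.
  m = 0001 → c = 11100111, weight = 6.
  m = 1001 → c = 00111011, weight = 5.
  m = 0101 → c = 11110010, weight = 5.
  m = 1101 → c = 00101110, weight = 4.
  m = 0011 → c = 01101100, weight = 4.
  m = 1011 → c = 10110000, weight = 3.
  m = 0111 → c = 01111001, weight = 5.
  m = 1111 → c = 10100101, weight = 4.
Tally weights:
  weight 0: 1 codewords.
  weight 2: 1 codewords.
  weight 3: 2 codewords.
  weight 4: 5 codewords.
  weight 5: 6 codewords.
  weight 6: 1 codewords.
Minimum distance d = smallest w > 0 with A_w > 0 = 2.
Sanity: Σ A_w = 16 = 2^4 = 16 ✓.


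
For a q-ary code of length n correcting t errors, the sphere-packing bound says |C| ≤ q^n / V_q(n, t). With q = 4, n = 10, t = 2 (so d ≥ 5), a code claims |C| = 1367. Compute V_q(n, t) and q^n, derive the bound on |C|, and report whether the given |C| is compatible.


V_q(n, t) = 436, q^n = 1048576, Hamming bound = 2404, |C| = 1367 ≤ bound (satisfied).

Step 1: Compute V_q(n, t) = Σ_{j=0}^2 C(n, j) (q−1)^j.
  j = 0: C(10,0)·(3)^0 = 1·1 = 1.
  j = 1: C(10,1)·(3)^1 = 10·3 = 30.
  j = 2: C(10,2)·(3)^2 = 45·9 = 405.
  V_q(n, t) = 1 + 30 + 405 = 436.
Step 2: q^n = 4^10 = 1048576.
Step 3: Hamming bound ⌊q^n / V_q(n,t)⌋ = ⌊1048576/436⌋ = 2404.
Step 4: Compare |C| = 1367 to 2404: satisfied.
The claimed |C| lies below the Hamming bound.


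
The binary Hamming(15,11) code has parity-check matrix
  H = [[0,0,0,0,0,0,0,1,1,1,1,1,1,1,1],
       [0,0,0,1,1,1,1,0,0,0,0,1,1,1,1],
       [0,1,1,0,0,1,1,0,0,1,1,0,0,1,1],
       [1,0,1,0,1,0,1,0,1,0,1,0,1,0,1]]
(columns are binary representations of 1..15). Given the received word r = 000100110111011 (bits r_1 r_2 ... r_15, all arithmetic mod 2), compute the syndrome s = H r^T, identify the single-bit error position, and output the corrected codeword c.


s = (0, 1, 1, 1)^T, error position = 7, corrected codeword c = 000100010111011

Compute s = H r^T mod 2 one row at a time:
  s_1 = 1 + 0 + 1 + 1 + 1 + 0 + 1 + 1 = 6 ≡ 0 (mod 2).
  s_2 = 1 + 0 + 0 + 1 + 1 + 0 + 1 + 1 = 5 ≡ 1 (mod 2).
  s_3 = 0 + 0 + 0 + 1 + 1 + 1 + 1 + 1 = 5 ≡ 1 (mod 2).
  s_4 = 0 + 0 + 0 + 1 + 0 + 1 + 0 + 1 = 3 ≡ 1 (mod 2).
s = (0, 1, 1, 1)^T — this equals column 7 of H (binary 0111), so error is at position 7.
Correct: flip bit 7 of r = 000100110111011 to get c = 000100010111011.


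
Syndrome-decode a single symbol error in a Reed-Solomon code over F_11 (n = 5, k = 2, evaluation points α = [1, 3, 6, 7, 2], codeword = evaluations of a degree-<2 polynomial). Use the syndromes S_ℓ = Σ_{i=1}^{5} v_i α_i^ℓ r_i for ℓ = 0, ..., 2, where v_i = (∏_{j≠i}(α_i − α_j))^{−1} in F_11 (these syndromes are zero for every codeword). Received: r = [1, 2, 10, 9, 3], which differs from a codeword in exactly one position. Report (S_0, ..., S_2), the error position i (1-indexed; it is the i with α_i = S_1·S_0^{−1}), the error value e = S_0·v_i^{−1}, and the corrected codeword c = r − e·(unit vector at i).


S = (6, 6, 6), error at position 1, error magnitude e = 8, c = [4, 2, 10, 9, 3].

Step 1: column multipliers v_i = (∏_{j≠i}(α_i − α_j))^{−1} mod 11.
  i = 1 (α = 1): (1−3)(1−6)(1−7)(1−2) = (−2)·(−5)·(−6)·(−1) = 60 ≡ 5, so v_1 = 5^{−1} = 9 (mod 11).
  i = 2 (α = 3): (3−1)(3−6)(3−7)(3−2) = 2·(−3)·(−4)·1 = 24 ≡ 2, so v_2 = 2^{−1} = 6 (mod 11).
  i = 3 (α = 6): (6−1)(6−3)(6−7)(6−2) = 5·3·(−1)·4 = −60 ≡ 6, so v_3 = 6^{−1} = 2 (mod 11).
  i = 4 (α = 7): (7−1)(7−3)(7−6)(7−2) = 6·4·1·5 = 120 ≡ 10, so v_4 = 10^{−1} = 10 (mod 11).
  i = 5 (α = 2): (2−1)(2−3)(2−6)(2−7) = 1·(−1)·(−4)·(−5) = −20 ≡ 2, so v_5 = 2^{−1} = 6 (mod 11).
  v = [9, 6, 2, 10, 6].
Step 2: syndromes of r = [1, 2, 10, 9, 3] (all sums mod 11).
  S_0 = Σ v_i r_i = 9·1 + 6·2 + 2·10 + 10·9 + 6·3 = 149 ≡ 6.
  S_1 = Σ v_i α_i r_i = 9·1·1 + 6·3·2 + 2·6·10 + 10·7·9 + 6·2·3 = 831 ≡ 6.
  α_i^2 mod 11 = [1, 9, 3, 5, 4].
  S_2 = Σ v_i α_i^2 r_i = 9·1·1 + 6·9·2 + 2·3·10 + 10·5·9 + 6·4·3 = 699 ≡ 6.
  S = (6, 6, 6) ≠ 0, so r is not a codeword (an error is present).
Step 3: locate the error. For a single error e at position i, S_ℓ = v_i·e·α_i^ℓ, so α_err = S_1/S_0.
  S_0^{−1} = 6^{−1} = 2 (mod 11), so α_err = 6·2 = 12 ≡ 1 = α_1. Error position i = 1.
  Consistency check: S_2/S_1 = 6·2 = 12 ≡ 1 = α_err ✓ (single-error assumption holds).
Step 4: error magnitude e = S_0/v_1 = S_0·∏_{j≠1}(α_1 − α_j) = 6·5 = 30 ≡ 8 (mod 11).
Step 5: correct position 1: c_1 = r_1 − e = 1 − 8 ≡ 4 (mod 11). Hence c = [4, 2, 10, 9, 3].
  Check: interpolating c through the α_i gives m(x) = 5 + 10·x (degree < 2) with m(α_i) = c_i for every i, so c is indeed a codeword.


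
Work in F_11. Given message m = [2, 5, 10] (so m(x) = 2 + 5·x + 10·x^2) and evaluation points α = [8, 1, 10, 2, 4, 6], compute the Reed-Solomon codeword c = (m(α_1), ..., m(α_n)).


c = [0, 6, 7, 8, 6, 7]

Message polynomial: m(x) = 2 + 5·x + 10·x^2 (mod 11).
For each evaluation point α_i, compute m(α_i) mod 11:
  α_1 = 8: Horner steps 10 → 8 → 0, so m(8) = 0.
  α_2 = 1: Horner steps 10 → 4 → 6, so m(1) = 6.
  α_3 = 10: Horner steps 10 → 6 → 7, so m(10) = 7.
  α_4 = 2: Horner steps 10 → 3 → 8, so m(2) = 8.
  α_5 = 4: Horner steps 10 → 1 → 6, so m(4) = 6.
  α_6 = 6: Horner steps 10 → 10 → 7, so m(6) = 7.
Codeword c = [0, 6, 7, 8, 6, 7] ∈ F_11^6.


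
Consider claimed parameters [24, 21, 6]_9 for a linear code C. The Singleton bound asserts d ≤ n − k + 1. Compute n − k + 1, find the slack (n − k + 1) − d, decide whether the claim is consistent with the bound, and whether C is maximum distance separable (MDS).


Singleton RHS = n − k + 1 = 4, slack = -2, bound violated (no such code; not MDS).

Singleton bound: d ≤ n − k + 1.
Here n = 24, k = 21, so n − k + 1 = 4.
Given d = 6, check d ≤ 4: NO.
Slack = (n − k + 1) − d = -2.
The slack is negative: d = 6 exceeds n − k + 1 = 4 by 2, so the Singleton bound is violated and no linear [24, 21, 6]_9 code can exist. In particular it is not MDS (MDS requires d = n − k + 1 exactly).
Description: the claimed parameters are [24, 21, 6]_9; such a code would be impossible (violates the Singleton bound).


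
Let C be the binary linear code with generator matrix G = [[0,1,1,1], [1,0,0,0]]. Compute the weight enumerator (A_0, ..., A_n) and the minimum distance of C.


Weight distribution: A_0 = 1, A_1 = 1, A_3 = 1, A_4 = 1. Minimum distance d = 1.

Enumerate all 2^2 = 4 messages m ∈ F_2^2.
For each, compute codeword c = mG in F_2^4, then tally its weight.
  m = 00 → c = 0000, weight = 0.
  m = 10 → c = 0111, weight = 3.
  m = 01 → c = 1000, weight = 1.
  m = 11 → c = 1111, weight = 4.
Tally weights:
  weight 0: 1 codewords.
  weight 1: 1 codewords.
  weight 3: 1 codewords.
  weight 4: 1 codewords.
Minimum distance d = smallest w > 0 with A_w > 0 = 1.
Sanity: Σ A_w = 4 = 2^2 = 4 ✓.


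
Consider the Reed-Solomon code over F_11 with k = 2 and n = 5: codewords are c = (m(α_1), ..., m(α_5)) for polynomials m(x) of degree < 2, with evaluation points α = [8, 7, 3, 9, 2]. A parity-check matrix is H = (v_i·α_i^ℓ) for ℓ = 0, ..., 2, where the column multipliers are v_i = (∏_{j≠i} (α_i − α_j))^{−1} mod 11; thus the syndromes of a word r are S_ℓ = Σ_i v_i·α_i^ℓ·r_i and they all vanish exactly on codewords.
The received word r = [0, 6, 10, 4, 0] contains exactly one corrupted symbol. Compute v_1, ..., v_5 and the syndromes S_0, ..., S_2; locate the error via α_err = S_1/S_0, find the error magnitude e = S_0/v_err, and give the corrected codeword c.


S = (2, 5, 7), error at position 1, error magnitude e = 6, c = [5, 6, 10, 4, 0].

Step 1: column multipliers v_i = (∏_{j≠i}(α_i − α_j))^{−1} mod 11.
  i = 1 (α = 8): (8−7)(8−3)(8−9)(8−2) = 1·5·(−1)·6 = −30 ≡ 3, so v_1 = 3^{−1} = 4 (mod 11).
  i = 2 (α = 7): (7−8)(7−3)(7−9)(7−2) = (−1)·4·(−2)·5 = 40 ≡ 7, so v_2 = 7^{−1} = 8 (mod 11).
  i = 3 (α = 3): (3−8)(3−7)(3−9)(3−2) = (−5)·(−4)·(−6)·1 = −120 ≡ 1, so v_3 = 1^{−1} = 1 (mod 11).
  i = 4 (α = 9): (9−8)(9−7)(9−3)(9−2) = 1·2·6·7 = 84 ≡ 7, so v_4 = 7^{−1} = 8 (mod 11).
  i = 5 (α = 2): (2−8)(2−7)(2−3)(2−9) = (−6)·(−5)·(−1)·(−7) = 210 ≡ 1, so v_5 = 1^{−1} = 1 (mod 11).
  v = [4, 8, 1, 8, 1].
Step 2: syndromes of r = [0, 6, 10, 4, 0] (all sums mod 11).
  S_0 = Σ v_i r_i = 4·0 + 8·6 + 1·10 + 8·4 + 1·0 = 90 ≡ 2.
  S_1 = Σ v_i α_i r_i = 4·8·0 + 8·7·6 + 1·3·10 + 8·9·4 + 1·2·0 = 654 ≡ 5.
  α_i^2 mod 11 = [9, 5, 9, 4, 4].
  S_2 = Σ v_i α_i^2 r_i = 4·9·0 + 8·5·6 + 1·9·10 + 8·4·4 + 1·4·0 = 458 ≡ 7.
  S = (2, 5, 7) ≠ 0, so r is not a codeword (an error is present).
Step 3: locate the error. For a single error e at position i, S_ℓ = v_i·e·α_i^ℓ, so α_err = S_1/S_0.
  S_0^{−1} = 2^{−1} = 6 (mod 11), so α_err = 5·6 = 30 ≡ 8 = α_1. Error position i = 1.
  Consistency check: S_2/S_1 = 7·9 = 63 ≡ 8 = α_err ✓ (single-error assumption holds).
Step 4: error magnitude e = S_0/v_1 = S_0·∏_{j≠1}(α_1 − α_j) = 2·3 = 6 ≡ 6 (mod 11).
Step 5: correct position 1: c_1 = r_1 − e = 0 − 6 ≡ 5 (mod 11). Hence c = [5, 6, 10, 4, 0].
  Check: interpolating c through the α_i gives m(x) = 2 + 10·x (degree < 2) with m(α_i) = c_i for every i, so c is indeed a codeword.
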